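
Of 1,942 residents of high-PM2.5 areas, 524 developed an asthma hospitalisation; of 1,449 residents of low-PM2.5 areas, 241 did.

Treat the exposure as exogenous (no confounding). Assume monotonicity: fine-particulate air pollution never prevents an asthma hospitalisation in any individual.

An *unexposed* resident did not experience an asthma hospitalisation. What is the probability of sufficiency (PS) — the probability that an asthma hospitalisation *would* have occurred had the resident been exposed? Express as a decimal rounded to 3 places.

PS ≈ 0.124

p₁ = P(outcome | exposed) = 524/1942 = 0.26982
p₀ = P(outcome | unexposed) = 241/1449 = 0.16632
Under exogeneity and monotonicity, PS = (p₁ − p₀) / (1 − p₀).
PS = (0.26982 − 0.16632) / (1 − 0.16632) = 0.1035 / 0.83368 ≈ 0.1242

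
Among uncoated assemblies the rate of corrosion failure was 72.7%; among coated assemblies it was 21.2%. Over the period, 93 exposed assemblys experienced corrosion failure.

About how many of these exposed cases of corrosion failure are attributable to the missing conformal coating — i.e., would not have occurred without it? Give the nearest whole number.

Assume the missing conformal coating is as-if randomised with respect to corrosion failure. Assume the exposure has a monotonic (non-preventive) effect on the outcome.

p₁ = 0.727, p₀ = 0.212.
PN = (p₁ − p₀)/p₁ = (0.727 − 0.212) / 0.727 ≈ 0.70839.
Attributable cases ≈ PN × (exposed cases) = 0.70839 × 93 ≈ 65.88.

about 66 cases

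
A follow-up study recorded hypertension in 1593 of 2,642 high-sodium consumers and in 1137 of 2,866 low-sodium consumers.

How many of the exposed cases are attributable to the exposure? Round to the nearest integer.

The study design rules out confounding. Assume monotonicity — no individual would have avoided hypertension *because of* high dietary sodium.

about 545 cases

p₁ = P(outcome | exposed) = 1593/2642 = 0.60295
p₀ = P(outcome | unexposed) = 1137/2866 = 0.39672
PN = (p₁ − p₀)/p₁ = (0.60295 − 0.39672) / 0.60295 ≈ 0.34204.
Attributable cases ≈ PN × (exposed cases) = 0.34204 × 1593 ≈ 544.87.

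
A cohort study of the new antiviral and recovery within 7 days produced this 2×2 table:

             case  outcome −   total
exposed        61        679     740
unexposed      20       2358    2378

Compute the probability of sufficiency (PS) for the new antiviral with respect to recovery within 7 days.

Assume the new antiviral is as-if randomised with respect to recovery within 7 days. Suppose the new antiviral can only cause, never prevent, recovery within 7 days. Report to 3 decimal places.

PS ≈ 0.075

p₁ = P(outcome | exposed) = 61/740 = 0.082432
p₀ = P(outcome | unexposed) = 20/2378 = 0.0084104
Under exogeneity and monotonicity, PS = (p₁ − p₀) / (1 − p₀).
PS = (0.082432 − 0.0084104) / (1 − 0.0084104) = 0.074022 / 0.99159 ≈ 0.0746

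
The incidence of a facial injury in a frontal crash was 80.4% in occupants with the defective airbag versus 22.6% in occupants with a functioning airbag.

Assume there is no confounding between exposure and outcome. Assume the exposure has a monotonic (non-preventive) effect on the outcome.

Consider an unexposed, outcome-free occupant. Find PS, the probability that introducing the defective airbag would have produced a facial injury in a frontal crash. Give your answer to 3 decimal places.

PS ≈ 0.747

p₁ = 0.804, p₀ = 0.226.
Under exogeneity and monotonicity, PS = (p₁ − p₀) / (1 − p₀).
PS = (0.804 − 0.226) / (1 − 0.226) = 0.578 / 0.774 ≈ 0.7468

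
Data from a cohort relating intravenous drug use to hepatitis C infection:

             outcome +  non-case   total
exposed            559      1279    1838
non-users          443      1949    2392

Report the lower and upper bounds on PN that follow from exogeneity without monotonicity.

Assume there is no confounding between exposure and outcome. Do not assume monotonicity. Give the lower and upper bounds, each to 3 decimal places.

0.391 ≤ PN ≤ 1.000

p₁ = P(outcome | exposed) = 559/1838 = 0.30413
p₀ = P(outcome | unexposed) = 443/2392 = 0.1852
Under exogeneity alone the bounds on PN are max{0,(p₁−p₀)/p₁} ≤ PN ≤ min{1,(1−p₀)/p₁}.
  lower = (p₁ − p₀)/p₁ = 0.11893 / 0.30413 ≈ 0.3911
  upper = min{1, (1 − p₀)/p₁} = 0.8148 / 0.30413 ≈ 2.6791 → capped at 1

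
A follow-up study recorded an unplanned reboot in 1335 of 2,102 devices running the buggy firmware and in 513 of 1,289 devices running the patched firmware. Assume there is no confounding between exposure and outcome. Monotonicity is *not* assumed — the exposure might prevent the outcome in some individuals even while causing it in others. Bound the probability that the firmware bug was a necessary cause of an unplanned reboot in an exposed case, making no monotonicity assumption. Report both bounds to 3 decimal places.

0.373 ≤ PN ≤ 0.948

p₁ = P(outcome | exposed) = 1335/2102 = 0.63511
p₀ = P(outcome | unexposed) = 513/1289 = 0.39798
Under exogeneity alone the bounds on PN are max{0,(p₁−p₀)/p₁} ≤ PN ≤ min{1,(1−p₀)/p₁}.
  lower = (p₁ − p₀)/p₁ = 0.23713 / 0.63511 ≈ 0.3734
  upper = min{1, (1 − p₀)/p₁} = 0.60202 / 0.63511 ≈ 0.9479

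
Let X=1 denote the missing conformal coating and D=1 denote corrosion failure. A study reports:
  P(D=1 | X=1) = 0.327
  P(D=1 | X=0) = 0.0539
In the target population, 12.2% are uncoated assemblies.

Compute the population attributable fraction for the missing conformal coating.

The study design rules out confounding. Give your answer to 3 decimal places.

PAF ≈ 0.382

Let p₁ = 0.327, p₀ = 0.0539.
Overall risk P(Y=1) = π·p₁ + (1−π)·p₀ = 0.122×0.327 + 0.878×0.0539 = 0.087218.
Under exogeneity, PAF = [P(Y=1) − p₀] / P(Y=1).
PAF = (0.087218 − 0.0539) / 0.087218 ≈ 0.3820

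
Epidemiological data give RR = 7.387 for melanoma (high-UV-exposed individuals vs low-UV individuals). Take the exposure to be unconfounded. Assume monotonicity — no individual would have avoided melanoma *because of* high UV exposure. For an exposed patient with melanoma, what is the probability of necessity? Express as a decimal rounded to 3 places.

Under exogeneity and monotonicity, PN = (RR − 1) / RR = 1 − 1/RR.
PN = (7.387 − 1) / 7.387 = 6.387 / 7.387 ≈ 0.8646

PN ≈ 0.865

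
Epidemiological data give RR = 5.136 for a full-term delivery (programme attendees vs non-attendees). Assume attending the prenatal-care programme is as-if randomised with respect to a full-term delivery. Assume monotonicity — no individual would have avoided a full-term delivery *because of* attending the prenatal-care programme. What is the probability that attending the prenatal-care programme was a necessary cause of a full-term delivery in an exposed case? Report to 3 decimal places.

Under exogeneity and monotonicity, PN = (RR − 1) / RR = 1 − 1/RR.
PN = (5.136 − 1) / 5.136 = 4.136 / 5.136 ≈ 0.8053

PN ≈ 0.805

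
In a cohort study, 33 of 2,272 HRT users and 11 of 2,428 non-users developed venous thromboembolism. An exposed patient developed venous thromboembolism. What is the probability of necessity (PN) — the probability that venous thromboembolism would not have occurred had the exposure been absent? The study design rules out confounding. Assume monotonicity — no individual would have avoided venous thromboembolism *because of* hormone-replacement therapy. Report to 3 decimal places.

p₁ = P(outcome | exposed) = 33/2272 = 0.014525
p₀ = P(outcome | unexposed) = 11/2428 = 0.0045305
Under exogeneity and monotonicity, PN = (p₁ − p₀) / p₁.
PN = (0.014525 − 0.0045305) / 0.014525 = 0.0099942 / 0.014525 ≈ 0.6881

PN ≈ 0.688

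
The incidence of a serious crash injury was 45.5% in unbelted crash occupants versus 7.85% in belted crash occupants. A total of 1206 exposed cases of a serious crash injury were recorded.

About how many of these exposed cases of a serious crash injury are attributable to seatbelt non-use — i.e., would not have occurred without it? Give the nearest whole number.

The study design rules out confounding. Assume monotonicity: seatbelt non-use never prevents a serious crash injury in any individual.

about 998 cases

p₁ = 0.455, p₀ = 0.0785.
PN = (p₁ − p₀)/p₁ = (0.455 − 0.0785) / 0.455 ≈ 0.82747.
Attributable cases ≈ PN × (exposed cases) = 0.82747 × 1206 ≈ 997.93.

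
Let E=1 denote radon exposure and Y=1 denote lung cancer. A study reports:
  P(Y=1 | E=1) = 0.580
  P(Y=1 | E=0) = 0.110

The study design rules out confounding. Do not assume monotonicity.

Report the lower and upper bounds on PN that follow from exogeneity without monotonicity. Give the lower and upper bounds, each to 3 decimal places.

0.810 ≤ PN ≤ 1.000

Let p₁ = 0.58, p₀ = 0.11.
Under exogeneity alone the bounds on PN are max{0,(p₁−p₀)/p₁} ≤ PN ≤ min{1,(1−p₀)/p₁}.
  lower = (p₁ − p₀)/p₁ = 0.47 / 0.58 ≈ 0.8103
  upper = min{1, (1 − p₀)/p₁} = 0.89 / 0.58 ≈ 1.5345 → capped at 1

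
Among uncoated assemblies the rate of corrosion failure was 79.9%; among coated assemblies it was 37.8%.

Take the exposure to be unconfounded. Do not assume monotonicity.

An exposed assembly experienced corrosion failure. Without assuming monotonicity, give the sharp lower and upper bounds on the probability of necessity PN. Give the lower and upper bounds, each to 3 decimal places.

p₁ = 0.799, p₀ = 0.378.
Under exogeneity alone the bounds on PN are max{0,(p₁−p₀)/p₁} ≤ PN ≤ min{1,(1−p₀)/p₁}.
  lower = (p₁ − p₀)/p₁ = 0.421 / 0.799 ≈ 0.5269
  upper = min{1, (1 − p₀)/p₁} = 0.622 / 0.799 ≈ 0.7785

0.527 ≤ PN ≤ 0.778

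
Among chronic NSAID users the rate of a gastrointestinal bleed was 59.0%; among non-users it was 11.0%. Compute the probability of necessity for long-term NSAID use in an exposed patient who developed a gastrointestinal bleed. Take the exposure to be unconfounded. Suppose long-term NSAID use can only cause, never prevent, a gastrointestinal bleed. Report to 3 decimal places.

p₁ = 0.59, p₀ = 0.11.
Under exogeneity and monotonicity, PN = (p₁ − p₀) / p₁.
PN = (0.59 − 0.11) / 0.59 = 0.48 / 0.59 ≈ 0.8136

PN ≈ 0.814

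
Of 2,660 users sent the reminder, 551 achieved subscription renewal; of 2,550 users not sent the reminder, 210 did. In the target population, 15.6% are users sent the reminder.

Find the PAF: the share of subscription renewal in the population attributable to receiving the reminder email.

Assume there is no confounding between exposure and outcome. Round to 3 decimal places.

p₁ = P(outcome | exposed) = 551/2660 = 0.20714
p₀ = P(outcome | unexposed) = 210/2550 = 0.082353
Overall risk P(Y=1) = π·p₁ + (1−π)·p₀ = 0.156×0.20714 + 0.844×0.082353 = 0.10182.
Under exogeneity, PAF = [P(Y=1) − p₀] / P(Y=1).
PAF = (0.10182 − 0.082353) / 0.10182 ≈ 0.1912

PAF ≈ 0.191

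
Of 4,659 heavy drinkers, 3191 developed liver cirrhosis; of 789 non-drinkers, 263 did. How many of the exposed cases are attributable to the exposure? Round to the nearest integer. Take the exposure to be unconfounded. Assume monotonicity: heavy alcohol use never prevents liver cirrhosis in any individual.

about 1638 cases

p₁ = P(outcome | exposed) = 3191/4659 = 0.68491
p₀ = P(outcome | unexposed) = 263/789 = 0.33333
PN = (p₁ − p₀)/p₁ = (0.68491 − 0.33333) / 0.68491 ≈ 0.51332.
Attributable cases ≈ PN × (exposed cases) = 0.51332 × 3191 ≈ 1638.00.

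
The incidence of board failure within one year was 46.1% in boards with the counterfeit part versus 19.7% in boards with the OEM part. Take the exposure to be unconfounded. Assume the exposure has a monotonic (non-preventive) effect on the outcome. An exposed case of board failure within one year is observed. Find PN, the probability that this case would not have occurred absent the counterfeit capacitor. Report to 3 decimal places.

p₁ = 0.461, p₀ = 0.197.
Under exogeneity and monotonicity, PN = (p₁ − p₀) / p₁.
PN = (0.461 − 0.197) / 0.461 = 0.264 / 0.461 ≈ 0.5727

PN ≈ 0.573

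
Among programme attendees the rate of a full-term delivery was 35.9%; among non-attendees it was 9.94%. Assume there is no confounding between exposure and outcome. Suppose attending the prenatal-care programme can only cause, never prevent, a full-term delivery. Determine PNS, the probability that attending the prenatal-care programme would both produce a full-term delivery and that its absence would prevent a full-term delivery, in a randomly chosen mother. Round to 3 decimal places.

PNS ≈ 0.260

p₁ = 0.359, p₀ = 0.0994.
Under exogeneity and monotonicity, PNS = p₁ − p₀.
PNS = 0.359 − 0.0994 = 0.2596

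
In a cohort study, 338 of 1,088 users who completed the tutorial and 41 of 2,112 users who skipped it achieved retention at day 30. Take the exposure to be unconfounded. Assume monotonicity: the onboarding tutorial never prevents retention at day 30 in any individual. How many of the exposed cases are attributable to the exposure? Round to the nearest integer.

about 317 cases

p₁ = P(outcome | exposed) = 338/1088 = 0.31066
p₀ = P(outcome | unexposed) = 41/2112 = 0.019413
PN = (p₁ − p₀)/p₁ = (0.31066 − 0.019413) / 0.31066 ≈ 0.93751.
Attributable cases ≈ PN × (exposed cases) = 0.93751 × 338 ≈ 316.88.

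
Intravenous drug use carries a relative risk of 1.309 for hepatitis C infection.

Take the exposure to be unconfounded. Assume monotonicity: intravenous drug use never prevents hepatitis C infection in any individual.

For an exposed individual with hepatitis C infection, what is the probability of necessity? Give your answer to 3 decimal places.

PN ≈ 0.236

Under exogeneity and monotonicity, PN = (RR − 1) / RR = 1 − 1/RR.
PN = (1.309 − 1) / 1.309 = 0.309 / 1.309 ≈ 0.2361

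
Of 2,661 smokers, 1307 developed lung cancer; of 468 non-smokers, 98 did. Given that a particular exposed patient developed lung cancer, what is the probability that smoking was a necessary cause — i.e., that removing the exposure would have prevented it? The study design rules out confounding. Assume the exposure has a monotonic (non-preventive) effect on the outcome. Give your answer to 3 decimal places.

PN ≈ 0.574

p₁ = P(outcome | exposed) = 1307/2661 = 0.49117
p₀ = P(outcome | unexposed) = 98/468 = 0.2094
Under exogeneity and monotonicity, PN = (p₁ − p₀) / p₁.
PN = (0.49117 − 0.2094) / 0.49117 = 0.28177 / 0.49117 ≈ 0.5737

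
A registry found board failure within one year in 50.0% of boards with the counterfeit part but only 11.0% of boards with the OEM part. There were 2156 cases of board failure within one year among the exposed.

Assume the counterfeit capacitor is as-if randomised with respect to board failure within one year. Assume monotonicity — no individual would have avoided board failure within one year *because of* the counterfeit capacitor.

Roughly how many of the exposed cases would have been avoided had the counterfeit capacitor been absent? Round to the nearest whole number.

p₁ = 0.5, p₀ = 0.11.
PN = (p₁ − p₀)/p₁ = (0.5 − 0.11) / 0.5 ≈ 0.78000.
Attributable cases ≈ PN × (exposed cases) = 0.78000 × 2156 ≈ 1681.68.

about 1682 cases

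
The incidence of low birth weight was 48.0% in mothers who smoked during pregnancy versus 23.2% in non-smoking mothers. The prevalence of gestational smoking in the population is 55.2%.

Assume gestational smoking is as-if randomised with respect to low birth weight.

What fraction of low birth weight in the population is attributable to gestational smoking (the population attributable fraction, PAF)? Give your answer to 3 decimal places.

PAF ≈ 0.371

p₁ = 0.48, p₀ = 0.232.
Overall risk P(Y=1) = π·p₁ + (1−π)·p₀ = 0.552×0.48 + 0.448×0.232 = 0.3689.
Under exogeneity, PAF = [P(Y=1) − p₀] / P(Y=1).
PAF = (0.3689 − 0.232) / 0.3689 ≈ 0.3711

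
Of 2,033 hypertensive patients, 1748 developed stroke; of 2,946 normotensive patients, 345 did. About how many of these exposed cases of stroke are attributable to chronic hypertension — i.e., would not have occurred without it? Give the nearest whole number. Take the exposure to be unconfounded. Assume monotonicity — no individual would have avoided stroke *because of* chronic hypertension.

about 1510 cases

p₁ = P(outcome | exposed) = 1748/2033 = 0.85981
p₀ = P(outcome | unexposed) = 345/2946 = 0.11711
PN = (p₁ − p₀)/p₁ = (0.85981 − 0.11711) / 0.85981 ≈ 0.86380.
Attributable cases ≈ PN × (exposed cases) = 0.86380 × 1748 ≈ 1509.92.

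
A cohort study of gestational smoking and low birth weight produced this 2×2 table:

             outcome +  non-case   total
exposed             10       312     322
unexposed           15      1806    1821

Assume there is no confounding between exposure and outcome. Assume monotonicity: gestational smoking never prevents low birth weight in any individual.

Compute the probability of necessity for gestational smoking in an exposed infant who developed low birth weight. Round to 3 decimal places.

p₁ = P(outcome | exposed) = 10/322 = 0.031056
p₀ = P(outcome | unexposed) = 15/1821 = 0.0082372
Under exogeneity and monotonicity, PN = (p₁ − p₀) / p₁.
PN = (0.031056 − 0.0082372) / 0.031056 = 0.022819 / 0.031056 ≈ 0.7348

PN ≈ 0.735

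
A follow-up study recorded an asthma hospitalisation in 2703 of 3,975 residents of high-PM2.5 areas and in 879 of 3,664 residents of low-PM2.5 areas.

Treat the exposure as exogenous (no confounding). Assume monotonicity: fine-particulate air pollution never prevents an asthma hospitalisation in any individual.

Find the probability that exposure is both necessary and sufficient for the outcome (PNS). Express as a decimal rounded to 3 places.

p₁ = P(outcome | exposed) = 2703/3975 = 0.68
p₀ = P(outcome | unexposed) = 879/3664 = 0.2399
Under exogeneity and monotonicity, PNS = p₁ − p₀.
PNS = 0.68 − 0.2399 = 0.4401

PNS ≈ 0.440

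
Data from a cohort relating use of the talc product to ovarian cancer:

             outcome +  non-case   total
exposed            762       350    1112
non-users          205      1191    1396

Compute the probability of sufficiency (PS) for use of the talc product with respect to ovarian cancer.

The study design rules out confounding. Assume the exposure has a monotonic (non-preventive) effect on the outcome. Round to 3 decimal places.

p₁ = P(outcome | exposed) = 762/1112 = 0.68525
p₀ = P(outcome | unexposed) = 205/1396 = 0.14685
Under exogeneity and monotonicity, PS = (p₁ − p₀) / (1 − p₀).
PS = (0.68525 − 0.14685) / (1 − 0.14685) = 0.5384 / 0.85315 ≈ 0.6311

PS ≈ 0.631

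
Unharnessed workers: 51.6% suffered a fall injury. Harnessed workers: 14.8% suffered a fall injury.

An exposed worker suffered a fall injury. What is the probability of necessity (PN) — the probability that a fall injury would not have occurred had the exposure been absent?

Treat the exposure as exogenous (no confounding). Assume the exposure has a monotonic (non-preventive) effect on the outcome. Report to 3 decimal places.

p₁ = 0.516, p₀ = 0.148.
Under exogeneity and monotonicity, PN = (p₁ − p₀) / p₁.
PN = (0.516 − 0.148) / 0.516 = 0.368 / 0.516 ≈ 0.7132

PN ≈ 0.713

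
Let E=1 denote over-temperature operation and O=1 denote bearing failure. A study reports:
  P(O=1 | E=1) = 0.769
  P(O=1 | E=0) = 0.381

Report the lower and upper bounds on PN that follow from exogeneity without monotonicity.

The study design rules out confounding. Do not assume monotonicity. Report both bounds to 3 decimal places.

0.505 ≤ PN ≤ 0.805

Let p₁ = 0.769, p₀ = 0.381.
Under exogeneity alone the bounds on PN are max{0,(p₁−p₀)/p₁} ≤ PN ≤ min{1,(1−p₀)/p₁}.
  lower = (p₁ − p₀)/p₁ = 0.388 / 0.769 ≈ 0.5046
  upper = min{1, (1 − p₀)/p₁} = 0.619 / 0.769 ≈ 0.8049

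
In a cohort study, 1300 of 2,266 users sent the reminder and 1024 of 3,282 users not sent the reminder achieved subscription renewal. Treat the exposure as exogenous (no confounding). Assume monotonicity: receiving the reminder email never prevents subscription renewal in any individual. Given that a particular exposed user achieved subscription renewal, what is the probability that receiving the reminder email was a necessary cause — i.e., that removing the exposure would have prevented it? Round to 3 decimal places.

PN ≈ 0.456

p₁ = P(outcome | exposed) = 1300/2266 = 0.5737
p₀ = P(outcome | unexposed) = 1024/3282 = 0.312
Under exogeneity and monotonicity, PN = (p₁ − p₀) / p₁.
PN = (0.5737 − 0.312) / 0.5737 = 0.26169 / 0.5737 ≈ 0.4562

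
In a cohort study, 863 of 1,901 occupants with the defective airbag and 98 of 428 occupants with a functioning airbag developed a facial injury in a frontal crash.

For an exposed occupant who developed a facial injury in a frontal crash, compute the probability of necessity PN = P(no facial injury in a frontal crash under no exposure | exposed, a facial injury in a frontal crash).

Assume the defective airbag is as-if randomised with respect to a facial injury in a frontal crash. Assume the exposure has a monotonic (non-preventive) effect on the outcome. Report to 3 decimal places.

PN ≈ 0.496

p₁ = P(outcome | exposed) = 863/1901 = 0.45397
p₀ = P(outcome | unexposed) = 98/428 = 0.22897
Under exogeneity and monotonicity, PN = (p₁ − p₀) / p₁.
PN = (0.45397 − 0.22897) / 0.45397 = 0.225 / 0.45397 ≈ 0.4956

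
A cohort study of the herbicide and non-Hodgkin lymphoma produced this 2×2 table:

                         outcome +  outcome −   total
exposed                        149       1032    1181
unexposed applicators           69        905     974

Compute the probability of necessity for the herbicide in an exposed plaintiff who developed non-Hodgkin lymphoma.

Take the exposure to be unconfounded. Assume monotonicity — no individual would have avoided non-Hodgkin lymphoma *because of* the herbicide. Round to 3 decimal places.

p₁ = P(outcome | exposed) = 149/1181 = 0.12616
p₀ = P(outcome | unexposed) = 69/974 = 0.070842
Under exogeneity and monotonicity, PN = (p₁ − p₀) / p₁.
PN = (0.12616 − 0.070842) / 0.12616 = 0.055322 / 0.12616 ≈ 0.4385

PN ≈ 0.438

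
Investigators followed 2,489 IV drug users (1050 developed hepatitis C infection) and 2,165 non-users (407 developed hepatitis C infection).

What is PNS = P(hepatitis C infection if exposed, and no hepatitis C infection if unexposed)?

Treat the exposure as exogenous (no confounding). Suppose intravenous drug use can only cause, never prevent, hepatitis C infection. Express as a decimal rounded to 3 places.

p₁ = P(outcome | exposed) = 1050/2489 = 0.42186
p₀ = P(outcome | unexposed) = 407/2165 = 0.18799
Under exogeneity and monotonicity, PNS = p₁ − p₀.
PNS = 0.42186 − 0.18799 = 0.23387

PNS ≈ 0.234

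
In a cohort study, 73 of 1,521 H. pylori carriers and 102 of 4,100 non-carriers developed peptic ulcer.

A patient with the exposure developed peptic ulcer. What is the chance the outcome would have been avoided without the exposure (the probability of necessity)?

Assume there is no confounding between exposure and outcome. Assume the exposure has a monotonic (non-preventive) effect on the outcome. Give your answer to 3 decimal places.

p₁ = P(outcome | exposed) = 73/1521 = 0.047995
p₀ = P(outcome | unexposed) = 102/4100 = 0.024878
Under exogeneity and monotonicity, PN = (p₁ − p₀) / p₁.
PN = (0.047995 − 0.024878) / 0.047995 = 0.023117 / 0.047995 ≈ 0.4817

PN ≈ 0.482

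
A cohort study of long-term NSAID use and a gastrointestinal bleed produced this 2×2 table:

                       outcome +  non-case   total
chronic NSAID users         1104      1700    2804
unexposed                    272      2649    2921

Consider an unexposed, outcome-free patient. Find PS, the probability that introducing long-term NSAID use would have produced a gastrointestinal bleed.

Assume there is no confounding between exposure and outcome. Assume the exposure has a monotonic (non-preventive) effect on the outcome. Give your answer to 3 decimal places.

p₁ = P(outcome | exposed) = 1104/2804 = 0.39372
p₀ = P(outcome | unexposed) = 272/2921 = 0.093119
Under exogeneity and monotonicity, PS = (p₁ − p₀)/(1 − p₀).
PS = (0.39372 − 0.093119) / 0.90688 ≈ 0.3315

PS ≈ 0.331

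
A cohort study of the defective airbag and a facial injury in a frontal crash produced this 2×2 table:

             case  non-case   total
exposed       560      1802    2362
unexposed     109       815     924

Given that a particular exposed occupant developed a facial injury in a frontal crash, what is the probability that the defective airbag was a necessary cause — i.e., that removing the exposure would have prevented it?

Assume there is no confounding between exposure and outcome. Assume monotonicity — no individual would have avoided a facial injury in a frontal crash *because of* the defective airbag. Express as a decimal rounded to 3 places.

p₁ = P(outcome | exposed) = 560/2362 = 0.23709
p₀ = P(outcome | unexposed) = 109/924 = 0.11797
Under exogeneity and monotonicity, PN = (p₁ − p₀)/p₁.
PN = (0.23709 − 0.11797) / 0.23709 ≈ 0.5024

PN ≈ 0.502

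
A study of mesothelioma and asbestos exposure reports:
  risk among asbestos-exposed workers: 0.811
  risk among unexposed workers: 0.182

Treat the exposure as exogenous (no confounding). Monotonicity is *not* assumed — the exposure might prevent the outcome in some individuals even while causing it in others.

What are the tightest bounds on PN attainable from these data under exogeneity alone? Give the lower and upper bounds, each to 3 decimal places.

0.776 ≤ PN ≤ 1.000

Let p₁ = 0.811, p₀ = 0.182.
Under exogeneity alone the bounds on PN are max{0,(p₁−p₀)/p₁} ≤ PN ≤ min{1,(1−p₀)/p₁}.
  lower = (p₁ − p₀)/p₁ = 0.629 / 0.811 ≈ 0.7756
  upper = min{1, (1 − p₀)/p₁} = 0.818 / 0.811 ≈ 1.0086 → capped at 1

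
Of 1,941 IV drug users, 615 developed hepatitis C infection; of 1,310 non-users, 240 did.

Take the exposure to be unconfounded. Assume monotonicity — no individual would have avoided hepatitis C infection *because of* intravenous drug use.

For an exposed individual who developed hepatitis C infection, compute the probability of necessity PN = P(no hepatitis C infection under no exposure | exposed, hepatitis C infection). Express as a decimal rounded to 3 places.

p₁ = P(outcome | exposed) = 615/1941 = 0.31685
p₀ = P(outcome | unexposed) = 240/1310 = 0.18321
Under exogeneity and monotonicity, PN = (p₁ − p₀) / p₁.
PN = (0.31685 − 0.18321) / 0.31685 = 0.13364 / 0.31685 ≈ 0.4218

PN ≈ 0.422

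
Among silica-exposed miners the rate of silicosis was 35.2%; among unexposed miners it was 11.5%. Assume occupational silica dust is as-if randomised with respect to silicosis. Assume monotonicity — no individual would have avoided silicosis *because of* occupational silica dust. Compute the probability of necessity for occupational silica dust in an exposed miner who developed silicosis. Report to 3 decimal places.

p₁ = 0.352, p₀ = 0.115.
Under exogeneity and monotonicity, PN = (p₁ − p₀) / p₁.
PN = (0.352 − 0.115) / 0.352 = 0.237 / 0.352 ≈ 0.6733

PN ≈ 0.673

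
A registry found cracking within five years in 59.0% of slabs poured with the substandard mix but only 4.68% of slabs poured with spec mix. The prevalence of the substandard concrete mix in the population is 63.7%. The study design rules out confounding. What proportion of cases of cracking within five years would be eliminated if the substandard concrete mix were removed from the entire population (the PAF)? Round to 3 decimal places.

PAF ≈ 0.881

p₁ = 0.59, p₀ = 0.0468.
Overall risk P(Y=1) = π·p₁ + (1−π)·p₀ = 0.637×0.59 + 0.363×0.0468 = 0.39282.
Under exogeneity, PAF = [P(Y=1) − p₀] / P(Y=1).
PAF = (0.39282 − 0.0468) / 0.39282 ≈ 0.8809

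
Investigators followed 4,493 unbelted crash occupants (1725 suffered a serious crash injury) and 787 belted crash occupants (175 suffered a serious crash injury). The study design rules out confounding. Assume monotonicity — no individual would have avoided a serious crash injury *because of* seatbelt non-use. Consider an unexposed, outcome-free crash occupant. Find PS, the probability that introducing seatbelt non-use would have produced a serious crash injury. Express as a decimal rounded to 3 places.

PS ≈ 0.208

p₁ = P(outcome | exposed) = 1725/4493 = 0.38393
p₀ = P(outcome | unexposed) = 175/787 = 0.22236
Under exogeneity and monotonicity, PS = (p₁ − p₀) / (1 − p₀).
PS = (0.38393 − 0.22236) / (1 − 0.22236) = 0.16157 / 0.77764 ≈ 0.2078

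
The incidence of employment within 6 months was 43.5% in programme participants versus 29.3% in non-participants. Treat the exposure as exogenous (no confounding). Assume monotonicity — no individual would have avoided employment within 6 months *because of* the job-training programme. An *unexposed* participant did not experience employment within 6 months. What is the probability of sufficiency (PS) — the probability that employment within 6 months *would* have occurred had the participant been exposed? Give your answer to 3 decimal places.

p₁ = 0.435, p₀ = 0.293.
Under exogeneity and monotonicity, PS = (p₁ − p₀) / (1 − p₀).
PS = (0.435 − 0.293) / (1 − 0.293) = 0.142 / 0.707 ≈ 0.2008

PS ≈ 0.201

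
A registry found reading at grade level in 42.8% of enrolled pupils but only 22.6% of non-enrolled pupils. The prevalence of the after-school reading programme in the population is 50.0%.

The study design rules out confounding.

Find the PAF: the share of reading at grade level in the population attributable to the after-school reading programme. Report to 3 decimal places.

PAF ≈ 0.309

p₁ = 0.428, p₀ = 0.226.
Overall risk P(Y=1) = π·p₁ + (1−π)·p₀ = 0.5×0.428 + 0.5×0.226 = 0.327.
Under exogeneity, PAF = [P(Y=1) − p₀] / P(Y=1).
PAF = (0.327 − 0.226) / 0.327 ≈ 0.3089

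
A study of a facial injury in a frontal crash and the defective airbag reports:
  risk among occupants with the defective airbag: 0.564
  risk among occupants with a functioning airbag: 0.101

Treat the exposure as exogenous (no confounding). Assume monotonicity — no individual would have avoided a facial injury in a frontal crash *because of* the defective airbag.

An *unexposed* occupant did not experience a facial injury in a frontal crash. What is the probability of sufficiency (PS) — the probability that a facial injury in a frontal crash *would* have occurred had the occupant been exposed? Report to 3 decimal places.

Let p₁ = 0.564, p₀ = 0.101.
Under exogeneity and monotonicity, PS = (p₁ − p₀) / (1 − p₀).
PS = (0.564 − 0.101) / (1 − 0.101) = 0.463 / 0.899 ≈ 0.5150

PS ≈ 0.515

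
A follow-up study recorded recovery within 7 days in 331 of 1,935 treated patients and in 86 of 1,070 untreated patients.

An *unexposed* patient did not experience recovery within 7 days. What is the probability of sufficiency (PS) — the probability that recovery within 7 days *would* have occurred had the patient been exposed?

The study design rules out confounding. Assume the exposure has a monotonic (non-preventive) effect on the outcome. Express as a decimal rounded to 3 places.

p₁ = P(outcome | exposed) = 331/1935 = 0.17106
p₀ = P(outcome | unexposed) = 86/1070 = 0.080374
Under exogeneity and monotonicity, PS = (p₁ − p₀) / (1 − p₀).
PS = (0.17106 − 0.080374) / (1 − 0.080374) = 0.090686 / 0.91963 ≈ 0.0986

PS ≈ 0.099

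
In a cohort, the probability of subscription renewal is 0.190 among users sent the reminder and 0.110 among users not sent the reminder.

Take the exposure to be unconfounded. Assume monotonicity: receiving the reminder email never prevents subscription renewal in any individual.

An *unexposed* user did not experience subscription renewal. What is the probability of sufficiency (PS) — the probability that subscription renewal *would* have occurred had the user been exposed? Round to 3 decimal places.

PS ≈ 0.090

Let p₁ = 0.19, p₀ = 0.11.
Under exogeneity and monotonicity, PS = (p₁ − p₀) / (1 − p₀).
PS = (0.19 − 0.11) / (1 − 0.11) = 0.08 / 0.89 ≈ 0.0899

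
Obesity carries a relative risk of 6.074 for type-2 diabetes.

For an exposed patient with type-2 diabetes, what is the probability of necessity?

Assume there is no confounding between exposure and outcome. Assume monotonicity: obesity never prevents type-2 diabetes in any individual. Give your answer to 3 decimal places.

Under exogeneity and monotonicity, PN = (RR − 1) / RR = 1 − 1/RR.
PN = (6.074 − 1) / 6.074 = 5.074 / 6.074 ≈ 0.8354

PN ≈ 0.835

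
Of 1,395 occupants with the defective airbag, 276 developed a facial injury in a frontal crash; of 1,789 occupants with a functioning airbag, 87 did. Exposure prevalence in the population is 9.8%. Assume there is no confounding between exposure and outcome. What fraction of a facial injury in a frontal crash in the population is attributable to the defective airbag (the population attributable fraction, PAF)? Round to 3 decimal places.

PAF ≈ 0.231

p₁ = P(outcome | exposed) = 276/1395 = 0.19785
p₀ = P(outcome | unexposed) = 87/1789 = 0.048631
Overall risk P(Y=1) = π·p₁ + (1−π)·p₀ = 0.098×0.19785 + 0.902×0.048631 = 0.063254.
Under exogeneity, PAF = [P(Y=1) − p₀] / P(Y=1).
PAF = (0.063254 − 0.048631) / 0.063254 ≈ 0.2312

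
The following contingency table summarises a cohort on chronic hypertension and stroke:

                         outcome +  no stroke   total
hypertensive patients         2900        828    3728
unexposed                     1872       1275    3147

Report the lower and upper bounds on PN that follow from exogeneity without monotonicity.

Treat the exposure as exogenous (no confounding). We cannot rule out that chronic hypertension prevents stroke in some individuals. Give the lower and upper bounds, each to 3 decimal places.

p₁ = P(outcome | exposed) = 2900/3728 = 0.7779
p₀ = P(outcome | unexposed) = 1872/3147 = 0.59485
Under exogeneity alone the bounds on PN are max{0,(p₁−p₀)/p₁} ≤ PN ≤ min{1,(1−p₀)/p₁}.
  lower = (p₁ − p₀)/p₁ = 0.18304 / 0.7779 ≈ 0.2353
  upper = min{1, (1 − p₀)/p₁} = 0.40515 / 0.7779 ≈ 0.5208

0.235 ≤ PN ≤ 0.521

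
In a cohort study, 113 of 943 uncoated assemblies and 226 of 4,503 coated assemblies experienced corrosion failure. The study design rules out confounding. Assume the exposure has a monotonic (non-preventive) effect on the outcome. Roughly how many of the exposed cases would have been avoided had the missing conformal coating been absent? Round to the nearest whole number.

p₁ = P(outcome | exposed) = 113/943 = 0.11983
p₀ = P(outcome | unexposed) = 226/4503 = 0.050189
PN = (p₁ − p₀)/p₁ = (0.11983 − 0.050189) / 0.11983 ≈ 0.58117.
Attributable cases ≈ PN × (exposed cases) = 0.58117 × 113 ≈ 65.67.

about 66 cases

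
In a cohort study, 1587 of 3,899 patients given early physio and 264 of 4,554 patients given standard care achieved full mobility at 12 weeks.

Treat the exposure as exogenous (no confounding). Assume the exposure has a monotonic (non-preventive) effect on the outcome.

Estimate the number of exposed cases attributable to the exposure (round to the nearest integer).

about 1361 cases

p₁ = P(outcome | exposed) = 1587/3899 = 0.40703
p₀ = P(outcome | unexposed) = 264/4554 = 0.057971
PN = (p₁ − p₀)/p₁ = (0.40703 − 0.057971) / 0.40703 ≈ 0.85757.
Attributable cases ≈ PN × (exposed cases) = 0.85757 × 1587 ≈ 1360.97.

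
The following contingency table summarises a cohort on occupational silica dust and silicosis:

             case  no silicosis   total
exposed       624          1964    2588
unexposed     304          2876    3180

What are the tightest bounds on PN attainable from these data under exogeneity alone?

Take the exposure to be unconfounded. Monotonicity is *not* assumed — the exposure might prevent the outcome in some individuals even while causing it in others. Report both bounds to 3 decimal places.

p₁ = P(outcome | exposed) = 624/2588 = 0.24111
p₀ = P(outcome | unexposed) = 304/3180 = 0.095597
Under exogeneity alone the bounds on PN are max{0,(p₁−p₀)/p₁} ≤ PN ≤ min{1,(1−p₀)/p₁}.
  lower = (p₁ − p₀)/p₁ = 0.14552 / 0.24111 ≈ 0.6035
  upper = min{1, (1 − p₀)/p₁} = 0.9044 / 0.24111 ≈ 3.7510 → capped at 1

0.604 ≤ PN ≤ 1.000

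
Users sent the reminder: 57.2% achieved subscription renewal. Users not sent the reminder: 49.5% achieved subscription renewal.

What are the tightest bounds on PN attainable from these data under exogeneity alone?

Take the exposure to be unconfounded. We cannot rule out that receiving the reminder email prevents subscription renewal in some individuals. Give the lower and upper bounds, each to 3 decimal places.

p₁ = 0.572, p₀ = 0.495.
Under exogeneity alone the bounds on PN are max{0,(p₁−p₀)/p₁} ≤ PN ≤ min{1,(1−p₀)/p₁}.
  lower = (p₁ − p₀)/p₁ = 0.077 / 0.572 ≈ 0.1346
  upper = min{1, (1 − p₀)/p₁} = 0.505 / 0.572 ≈ 0.8829

0.135 ≤ PN ≤ 0.883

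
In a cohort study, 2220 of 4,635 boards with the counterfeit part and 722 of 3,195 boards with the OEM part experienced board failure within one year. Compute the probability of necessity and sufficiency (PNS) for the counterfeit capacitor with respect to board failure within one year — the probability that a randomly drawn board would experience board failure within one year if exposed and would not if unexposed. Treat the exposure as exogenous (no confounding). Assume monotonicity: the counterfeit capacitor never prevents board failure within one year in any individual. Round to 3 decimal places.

PNS ≈ 0.253

p₁ = P(outcome | exposed) = 2220/4635 = 0.47896
p₀ = P(outcome | unexposed) = 722/3195 = 0.22598
Under exogeneity and monotonicity, PNS = p₁ − p₀.
PNS = 0.47896 − 0.22598 = 0.25299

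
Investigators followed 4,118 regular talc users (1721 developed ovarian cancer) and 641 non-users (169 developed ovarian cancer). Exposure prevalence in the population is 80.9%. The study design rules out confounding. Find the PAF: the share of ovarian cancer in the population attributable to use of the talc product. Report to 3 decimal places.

PAF ≈ 0.321

p₁ = P(outcome | exposed) = 1721/4118 = 0.41792
p₀ = P(outcome | unexposed) = 169/641 = 0.26365
Overall risk P(Y=1) = π·p₁ + (1−π)·p₀ = 0.809×0.41792 + 0.191×0.26365 = 0.38846.
Under exogeneity, PAF = [P(Y=1) − p₀] / P(Y=1).
PAF = (0.38846 − 0.26365) / 0.38846 ≈ 0.3213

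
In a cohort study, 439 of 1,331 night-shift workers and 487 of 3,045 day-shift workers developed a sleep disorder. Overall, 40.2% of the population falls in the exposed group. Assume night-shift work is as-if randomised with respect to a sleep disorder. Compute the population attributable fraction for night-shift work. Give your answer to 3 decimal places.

PAF ≈ 0.299

p₁ = P(outcome | exposed) = 439/1331 = 0.32983
p₀ = P(outcome | unexposed) = 487/3045 = 0.15993
Overall risk P(Y=1) = π·p₁ + (1−π)·p₀ = 0.402×0.32983 + 0.598×0.15993 = 0.22823.
Under exogeneity, PAF = [P(Y=1) − p₀] / P(Y=1).
PAF = (0.22823 − 0.15993) / 0.22823 ≈ 0.2992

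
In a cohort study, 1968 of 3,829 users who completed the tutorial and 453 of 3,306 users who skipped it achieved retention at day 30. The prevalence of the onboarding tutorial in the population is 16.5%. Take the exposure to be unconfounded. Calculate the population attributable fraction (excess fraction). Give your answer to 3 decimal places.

PAF ≈ 0.312

p₁ = P(outcome | exposed) = 1968/3829 = 0.51397
p₀ = P(outcome | unexposed) = 453/3306 = 0.13702
Overall risk P(Y=1) = π·p₁ + (1−π)·p₀ = 0.165×0.51397 + 0.835×0.13702 = 0.19922.
Under exogeneity, PAF = [P(Y=1) − p₀] / P(Y=1).
PAF = (0.19922 − 0.13702) / 0.19922 ≈ 0.3122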